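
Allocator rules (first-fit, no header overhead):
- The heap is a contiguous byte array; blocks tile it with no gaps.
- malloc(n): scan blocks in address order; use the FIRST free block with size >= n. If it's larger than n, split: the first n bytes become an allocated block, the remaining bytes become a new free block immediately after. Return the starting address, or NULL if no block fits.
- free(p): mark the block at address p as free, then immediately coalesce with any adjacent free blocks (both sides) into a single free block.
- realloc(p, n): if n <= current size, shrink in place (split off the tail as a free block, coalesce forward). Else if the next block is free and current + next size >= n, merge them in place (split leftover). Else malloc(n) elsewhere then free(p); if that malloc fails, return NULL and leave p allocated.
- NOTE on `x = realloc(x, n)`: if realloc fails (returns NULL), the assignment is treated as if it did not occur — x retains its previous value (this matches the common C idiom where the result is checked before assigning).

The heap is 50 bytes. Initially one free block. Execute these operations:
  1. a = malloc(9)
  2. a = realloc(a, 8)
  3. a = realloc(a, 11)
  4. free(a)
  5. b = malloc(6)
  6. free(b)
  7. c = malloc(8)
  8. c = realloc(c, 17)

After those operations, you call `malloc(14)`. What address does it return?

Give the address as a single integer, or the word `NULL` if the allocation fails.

Op 1: a = malloc(9) -> a = 0; heap: [0-8 ALLOC][9-49 FREE]
Op 2: a = realloc(a, 8) -> a = 0; heap: [0-7 ALLOC][8-49 FREE]
Op 3: a = realloc(a, 11) -> a = 0; heap: [0-10 ALLOC][11-49 FREE]
Op 4: free(a) -> (freed a); heap: [0-49 FREE]
Op 5: b = malloc(6) -> b = 0; heap: [0-5 ALLOC][6-49 FREE]
Op 6: free(b) -> (freed b); heap: [0-49 FREE]
Op 7: c = malloc(8) -> c = 0; heap: [0-7 ALLOC][8-49 FREE]
Op 8: c = realloc(c, 17) -> c = 0; heap: [0-16 ALLOC][17-49 FREE]
malloc(14): first-fit scan over [0-16 ALLOC][17-49 FREE] -> 17

Answer: 17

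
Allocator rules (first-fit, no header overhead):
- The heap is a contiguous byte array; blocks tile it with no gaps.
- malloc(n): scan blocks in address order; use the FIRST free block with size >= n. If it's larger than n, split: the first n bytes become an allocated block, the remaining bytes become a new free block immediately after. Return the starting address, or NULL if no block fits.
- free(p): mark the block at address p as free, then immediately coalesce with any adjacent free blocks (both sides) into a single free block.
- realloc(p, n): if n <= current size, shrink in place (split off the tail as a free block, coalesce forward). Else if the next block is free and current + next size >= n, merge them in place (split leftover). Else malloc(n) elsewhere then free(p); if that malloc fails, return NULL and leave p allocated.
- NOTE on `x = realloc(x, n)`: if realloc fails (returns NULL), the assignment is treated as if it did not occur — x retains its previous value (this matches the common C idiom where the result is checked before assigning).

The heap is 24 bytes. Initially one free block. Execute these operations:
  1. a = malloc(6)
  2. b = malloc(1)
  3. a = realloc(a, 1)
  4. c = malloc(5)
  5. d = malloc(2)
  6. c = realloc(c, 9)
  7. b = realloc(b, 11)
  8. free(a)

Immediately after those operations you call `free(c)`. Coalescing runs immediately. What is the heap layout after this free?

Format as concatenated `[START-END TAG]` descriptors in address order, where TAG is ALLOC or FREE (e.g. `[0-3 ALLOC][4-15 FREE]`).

Op 1: a = malloc(6) -> a = 0; heap: [0-5 ALLOC][6-23 FREE]
Op 2: b = malloc(1) -> b = 6; heap: [0-5 ALLOC][6-6 ALLOC][7-23 FREE]
Op 3: a = realloc(a, 1) -> a = 0; heap: [0-0 ALLOC][1-5 FREE][6-6 ALLOC][7-23 FREE]
Op 4: c = malloc(5) -> c = 1; heap: [0-0 ALLOC][1-5 ALLOC][6-6 ALLOC][7-23 FREE]
Op 5: d = malloc(2) -> d = 7; heap: [0-0 ALLOC][1-5 ALLOC][6-6 ALLOC][7-8 ALLOC][9-23 FREE]
Op 6: c = realloc(c, 9) -> c = 9; heap: [0-0 ALLOC][1-5 FREE][6-6 ALLOC][7-8 ALLOC][9-17 ALLOC][18-23 FREE]
Op 7: b = realloc(b, 11) -> NULL (b unchanged); heap: [0-0 ALLOC][1-5 FREE][6-6 ALLOC][7-8 ALLOC][9-17 ALLOC][18-23 FREE]
Op 8: free(a) -> (freed a); heap: [0-5 FREE][6-6 ALLOC][7-8 ALLOC][9-17 ALLOC][18-23 FREE]
free(c): c = 9 -> block [9-17 ALLOC]; mark free, coalesce with adjacent free neighbors -> [0-5 FREE][6-6 ALLOC][7-8 ALLOC][9-23 FREE]

Answer: [0-5 FREE][6-6 ALLOC][7-8 ALLOC][9-23 FREE]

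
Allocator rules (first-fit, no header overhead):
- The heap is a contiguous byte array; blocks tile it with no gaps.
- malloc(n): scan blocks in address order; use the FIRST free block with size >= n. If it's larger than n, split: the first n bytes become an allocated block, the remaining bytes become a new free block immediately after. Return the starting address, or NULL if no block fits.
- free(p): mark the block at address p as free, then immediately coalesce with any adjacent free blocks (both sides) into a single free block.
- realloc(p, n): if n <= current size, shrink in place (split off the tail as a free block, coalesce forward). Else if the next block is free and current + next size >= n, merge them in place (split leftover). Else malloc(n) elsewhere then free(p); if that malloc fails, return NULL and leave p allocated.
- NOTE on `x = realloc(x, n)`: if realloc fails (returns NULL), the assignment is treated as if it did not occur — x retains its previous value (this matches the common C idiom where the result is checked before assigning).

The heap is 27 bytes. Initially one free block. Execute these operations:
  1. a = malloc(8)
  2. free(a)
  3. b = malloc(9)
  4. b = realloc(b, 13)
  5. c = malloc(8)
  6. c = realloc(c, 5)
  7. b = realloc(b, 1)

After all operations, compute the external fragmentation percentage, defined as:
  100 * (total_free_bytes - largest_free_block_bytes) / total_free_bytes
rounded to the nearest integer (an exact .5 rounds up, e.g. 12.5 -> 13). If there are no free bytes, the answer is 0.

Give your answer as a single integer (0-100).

Answer: 43

Derivation:
Op 1: a = malloc(8) -> a = 0; heap: [0-7 ALLOC][8-26 FREE]
Op 2: free(a) -> (freed a); heap: [0-26 FREE]
Op 3: b = malloc(9) -> b = 0; heap: [0-8 ALLOC][9-26 FREE]
Op 4: b = realloc(b, 13) -> b = 0; heap: [0-12 ALLOC][13-26 FREE]
Op 5: c = malloc(8) -> c = 13; heap: [0-12 ALLOC][13-20 ALLOC][21-26 FREE]
Op 6: c = realloc(c, 5) -> c = 13; heap: [0-12 ALLOC][13-17 ALLOC][18-26 FREE]
Op 7: b = realloc(b, 1) -> b = 0; heap: [0-0 ALLOC][1-12 FREE][13-17 ALLOC][18-26 FREE]
Free blocks: [12 9] total_free=21 largest=12 -> 100*(21-12)/21 = 900/21 ≈ 42.857 -> rounds to 43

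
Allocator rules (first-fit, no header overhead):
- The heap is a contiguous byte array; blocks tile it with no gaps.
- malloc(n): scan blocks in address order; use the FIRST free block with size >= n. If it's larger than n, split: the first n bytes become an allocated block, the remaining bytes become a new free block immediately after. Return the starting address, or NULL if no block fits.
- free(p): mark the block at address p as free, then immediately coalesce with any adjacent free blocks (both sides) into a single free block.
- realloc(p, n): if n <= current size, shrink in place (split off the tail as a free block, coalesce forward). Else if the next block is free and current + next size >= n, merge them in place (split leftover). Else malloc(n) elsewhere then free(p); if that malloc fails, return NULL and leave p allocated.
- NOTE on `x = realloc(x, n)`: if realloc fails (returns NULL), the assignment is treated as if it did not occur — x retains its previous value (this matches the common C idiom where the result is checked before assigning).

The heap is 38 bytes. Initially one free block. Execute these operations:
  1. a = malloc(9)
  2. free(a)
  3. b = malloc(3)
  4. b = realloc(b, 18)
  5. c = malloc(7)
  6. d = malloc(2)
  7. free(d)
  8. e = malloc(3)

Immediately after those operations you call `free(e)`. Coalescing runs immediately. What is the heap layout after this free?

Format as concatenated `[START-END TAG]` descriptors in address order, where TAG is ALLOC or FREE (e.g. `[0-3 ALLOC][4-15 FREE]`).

Op 1: a = malloc(9) -> a = 0; heap: [0-8 ALLOC][9-37 FREE]
Op 2: free(a) -> (freed a); heap: [0-37 FREE]
Op 3: b = malloc(3) -> b = 0; heap: [0-2 ALLOC][3-37 FREE]
Op 4: b = realloc(b, 18) -> b = 0; heap: [0-17 ALLOC][18-37 FREE]
Op 5: c = malloc(7) -> c = 18; heap: [0-17 ALLOC][18-24 ALLOC][25-37 FREE]
Op 6: d = malloc(2) -> d = 25; heap: [0-17 ALLOC][18-24 ALLOC][25-26 ALLOC][27-37 FREE]
Op 7: free(d) -> (freed d); heap: [0-17 ALLOC][18-24 ALLOC][25-37 FREE]
Op 8: e = malloc(3) -> e = 25; heap: [0-17 ALLOC][18-24 ALLOC][25-27 ALLOC][28-37 FREE]
free(e): e = 25 -> block [25-27 ALLOC]; mark free, coalesce with adjacent free neighbors -> [0-17 ALLOC][18-24 ALLOC][25-37 FREE]

Answer: [0-17 ALLOC][18-24 ALLOC][25-37 FREE]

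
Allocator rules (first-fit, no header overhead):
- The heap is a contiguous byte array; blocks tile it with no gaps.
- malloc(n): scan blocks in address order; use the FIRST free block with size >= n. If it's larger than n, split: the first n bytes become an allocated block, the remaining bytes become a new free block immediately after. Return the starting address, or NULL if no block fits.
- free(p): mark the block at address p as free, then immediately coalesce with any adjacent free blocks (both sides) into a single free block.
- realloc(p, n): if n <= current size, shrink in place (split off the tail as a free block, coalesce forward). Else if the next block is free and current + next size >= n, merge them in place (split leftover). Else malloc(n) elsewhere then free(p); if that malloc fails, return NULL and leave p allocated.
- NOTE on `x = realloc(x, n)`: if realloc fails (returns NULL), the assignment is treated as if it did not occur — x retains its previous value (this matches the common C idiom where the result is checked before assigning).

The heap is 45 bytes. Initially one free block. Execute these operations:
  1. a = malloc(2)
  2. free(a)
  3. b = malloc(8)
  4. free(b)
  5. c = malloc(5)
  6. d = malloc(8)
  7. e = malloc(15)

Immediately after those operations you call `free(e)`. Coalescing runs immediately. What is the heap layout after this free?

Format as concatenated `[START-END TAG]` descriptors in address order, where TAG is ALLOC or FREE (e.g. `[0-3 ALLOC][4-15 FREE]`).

Answer: [0-4 ALLOC][5-12 ALLOC][13-44 FREE]

Derivation:
Op 1: a = malloc(2) -> a = 0; heap: [0-1 ALLOC][2-44 FREE]
Op 2: free(a) -> (freed a); heap: [0-44 FREE]
Op 3: b = malloc(8) -> b = 0; heap: [0-7 ALLOC][8-44 FREE]
Op 4: free(b) -> (freed b); heap: [0-44 FREE]
Op 5: c = malloc(5) -> c = 0; heap: [0-4 ALLOC][5-44 FREE]
Op 6: d = malloc(8) -> d = 5; heap: [0-4 ALLOC][5-12 ALLOC][13-44 FREE]
Op 7: e = malloc(15) -> e = 13; heap: [0-4 ALLOC][5-12 ALLOC][13-27 ALLOC][28-44 FREE]
free(e): e = 13 -> block [13-27 ALLOC]; mark free, coalesce with adjacent free neighbors -> [0-4 ALLOC][5-12 ALLOC][13-44 FREE]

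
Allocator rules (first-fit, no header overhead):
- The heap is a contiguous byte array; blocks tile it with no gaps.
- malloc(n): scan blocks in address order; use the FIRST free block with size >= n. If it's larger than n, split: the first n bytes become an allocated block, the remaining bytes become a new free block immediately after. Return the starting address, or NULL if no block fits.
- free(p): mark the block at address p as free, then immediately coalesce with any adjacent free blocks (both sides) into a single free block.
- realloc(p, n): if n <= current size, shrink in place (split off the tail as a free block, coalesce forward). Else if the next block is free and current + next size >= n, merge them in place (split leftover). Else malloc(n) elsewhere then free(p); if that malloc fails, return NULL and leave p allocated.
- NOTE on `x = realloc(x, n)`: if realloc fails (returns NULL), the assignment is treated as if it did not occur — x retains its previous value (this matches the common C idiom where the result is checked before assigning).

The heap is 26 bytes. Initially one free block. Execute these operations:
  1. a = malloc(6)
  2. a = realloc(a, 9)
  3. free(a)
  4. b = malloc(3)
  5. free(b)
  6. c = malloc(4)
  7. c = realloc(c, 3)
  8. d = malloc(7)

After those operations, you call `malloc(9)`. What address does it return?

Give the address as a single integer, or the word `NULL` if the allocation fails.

Op 1: a = malloc(6) -> a = 0; heap: [0-5 ALLOC][6-25 FREE]
Op 2: a = realloc(a, 9) -> a = 0; heap: [0-8 ALLOC][9-25 FREE]
Op 3: free(a) -> (freed a); heap: [0-25 FREE]
Op 4: b = malloc(3) -> b = 0; heap: [0-2 ALLOC][3-25 FREE]
Op 5: free(b) -> (freed b); heap: [0-25 FREE]
Op 6: c = malloc(4) -> c = 0; heap: [0-3 ALLOC][4-25 FREE]
Op 7: c = realloc(c, 3) -> c = 0; heap: [0-2 ALLOC][3-25 FREE]
Op 8: d = malloc(7) -> d = 3; heap: [0-2 ALLOC][3-9 ALLOC][10-25 FREE]
malloc(9): first-fit scan over [0-2 ALLOC][3-9 ALLOC][10-25 FREE] -> 10

Answer: 10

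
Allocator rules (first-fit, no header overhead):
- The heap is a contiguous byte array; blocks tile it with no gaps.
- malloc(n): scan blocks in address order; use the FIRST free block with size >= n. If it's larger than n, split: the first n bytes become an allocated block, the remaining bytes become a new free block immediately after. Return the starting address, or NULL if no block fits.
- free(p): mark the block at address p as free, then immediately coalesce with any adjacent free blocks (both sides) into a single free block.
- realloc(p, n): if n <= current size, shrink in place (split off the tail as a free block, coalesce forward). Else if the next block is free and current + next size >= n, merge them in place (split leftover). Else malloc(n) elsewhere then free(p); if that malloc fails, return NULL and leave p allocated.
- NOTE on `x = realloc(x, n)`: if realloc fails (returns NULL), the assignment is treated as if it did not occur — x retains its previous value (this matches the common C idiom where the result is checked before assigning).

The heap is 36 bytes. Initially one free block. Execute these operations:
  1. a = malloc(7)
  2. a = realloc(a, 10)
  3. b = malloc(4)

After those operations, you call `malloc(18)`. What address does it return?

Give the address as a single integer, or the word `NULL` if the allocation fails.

Answer: 14

Derivation:
Op 1: a = malloc(7) -> a = 0; heap: [0-6 ALLOC][7-35 FREE]
Op 2: a = realloc(a, 10) -> a = 0; heap: [0-9 ALLOC][10-35 FREE]
Op 3: b = malloc(4) -> b = 10; heap: [0-9 ALLOC][10-13 ALLOC][14-35 FREE]
malloc(18): first-fit scan over [0-9 ALLOC][10-13 ALLOC][14-35 FREE] -> 14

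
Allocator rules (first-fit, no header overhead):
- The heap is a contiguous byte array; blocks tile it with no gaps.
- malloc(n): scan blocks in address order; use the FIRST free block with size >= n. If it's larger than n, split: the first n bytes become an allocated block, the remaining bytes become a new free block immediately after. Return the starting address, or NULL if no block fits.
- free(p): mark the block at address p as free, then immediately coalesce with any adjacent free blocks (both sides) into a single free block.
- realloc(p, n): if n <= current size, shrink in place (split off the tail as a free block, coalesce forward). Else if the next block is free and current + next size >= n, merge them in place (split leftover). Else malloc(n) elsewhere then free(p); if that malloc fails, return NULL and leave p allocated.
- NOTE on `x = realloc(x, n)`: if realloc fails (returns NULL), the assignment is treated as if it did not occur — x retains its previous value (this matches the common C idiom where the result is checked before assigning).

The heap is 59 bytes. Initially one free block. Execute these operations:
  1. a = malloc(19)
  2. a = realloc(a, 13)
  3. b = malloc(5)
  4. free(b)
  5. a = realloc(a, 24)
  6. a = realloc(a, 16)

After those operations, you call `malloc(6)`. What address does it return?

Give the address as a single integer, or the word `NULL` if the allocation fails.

Answer: 16

Derivation:
Op 1: a = malloc(19) -> a = 0; heap: [0-18 ALLOC][19-58 FREE]
Op 2: a = realloc(a, 13) -> a = 0; heap: [0-12 ALLOC][13-58 FREE]
Op 3: b = malloc(5) -> b = 13; heap: [0-12 ALLOC][13-17 ALLOC][18-58 FREE]
Op 4: free(b) -> (freed b); heap: [0-12 ALLOC][13-58 FREE]
Op 5: a = realloc(a, 24) -> a = 0; heap: [0-23 ALLOC][24-58 FREE]
Op 6: a = realloc(a, 16) -> a = 0; heap: [0-15 ALLOC][16-58 FREE]
malloc(6): first-fit scan over [0-15 ALLOC][16-58 FREE] -> 16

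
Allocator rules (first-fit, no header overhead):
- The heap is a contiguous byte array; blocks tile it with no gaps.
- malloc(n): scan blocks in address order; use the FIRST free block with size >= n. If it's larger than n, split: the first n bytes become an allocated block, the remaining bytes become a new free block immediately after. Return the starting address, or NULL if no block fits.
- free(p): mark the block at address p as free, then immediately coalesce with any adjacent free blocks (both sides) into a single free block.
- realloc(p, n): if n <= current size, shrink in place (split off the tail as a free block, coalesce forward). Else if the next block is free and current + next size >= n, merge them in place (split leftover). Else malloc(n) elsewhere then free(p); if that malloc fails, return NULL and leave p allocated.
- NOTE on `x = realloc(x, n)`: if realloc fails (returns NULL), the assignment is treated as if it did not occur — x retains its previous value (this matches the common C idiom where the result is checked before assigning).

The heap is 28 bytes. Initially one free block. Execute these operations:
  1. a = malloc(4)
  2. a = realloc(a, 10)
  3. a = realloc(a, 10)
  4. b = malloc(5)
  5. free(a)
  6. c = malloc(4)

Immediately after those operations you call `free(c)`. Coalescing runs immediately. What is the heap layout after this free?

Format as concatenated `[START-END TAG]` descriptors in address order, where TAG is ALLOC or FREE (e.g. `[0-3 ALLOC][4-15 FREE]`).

Op 1: a = malloc(4) -> a = 0; heap: [0-3 ALLOC][4-27 FREE]
Op 2: a = realloc(a, 10) -> a = 0; heap: [0-9 ALLOC][10-27 FREE]
Op 3: a = realloc(a, 10) -> a = 0; heap: [0-9 ALLOC][10-27 FREE]
Op 4: b = malloc(5) -> b = 10; heap: [0-9 ALLOC][10-14 ALLOC][15-27 FREE]
Op 5: free(a) -> (freed a); heap: [0-9 FREE][10-14 ALLOC][15-27 FREE]
Op 6: c = malloc(4) -> c = 0; heap: [0-3 ALLOC][4-9 FREE][10-14 ALLOC][15-27 FREE]
free(c): c = 0 -> block [0-3 ALLOC]; mark free, coalesce with adjacent free neighbors -> [0-9 FREE][10-14 ALLOC][15-27 FREE]

Answer: [0-9 FREE][10-14 ALLOC][15-27 FREE]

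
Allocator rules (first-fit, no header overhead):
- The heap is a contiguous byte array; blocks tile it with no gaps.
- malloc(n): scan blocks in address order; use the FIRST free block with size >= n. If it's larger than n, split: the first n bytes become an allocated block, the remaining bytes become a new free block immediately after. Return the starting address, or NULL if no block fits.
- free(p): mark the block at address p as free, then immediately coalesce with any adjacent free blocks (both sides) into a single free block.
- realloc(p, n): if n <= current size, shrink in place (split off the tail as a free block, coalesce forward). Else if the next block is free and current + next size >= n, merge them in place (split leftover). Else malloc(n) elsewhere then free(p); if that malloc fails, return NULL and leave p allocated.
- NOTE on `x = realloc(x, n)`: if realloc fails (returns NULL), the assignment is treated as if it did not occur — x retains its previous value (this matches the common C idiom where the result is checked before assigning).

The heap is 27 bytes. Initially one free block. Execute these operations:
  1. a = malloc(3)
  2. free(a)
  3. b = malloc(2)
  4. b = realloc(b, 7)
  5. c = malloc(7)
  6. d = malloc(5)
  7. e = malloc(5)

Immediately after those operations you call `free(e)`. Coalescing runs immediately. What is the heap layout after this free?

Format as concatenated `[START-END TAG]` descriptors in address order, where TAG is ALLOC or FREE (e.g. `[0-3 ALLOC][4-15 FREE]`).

Answer: [0-6 ALLOC][7-13 ALLOC][14-18 ALLOC][19-26 FREE]

Derivation:
Op 1: a = malloc(3) -> a = 0; heap: [0-2 ALLOC][3-26 FREE]
Op 2: free(a) -> (freed a); heap: [0-26 FREE]
Op 3: b = malloc(2) -> b = 0; heap: [0-1 ALLOC][2-26 FREE]
Op 4: b = realloc(b, 7) -> b = 0; heap: [0-6 ALLOC][7-26 FREE]
Op 5: c = malloc(7) -> c = 7; heap: [0-6 ALLOC][7-13 ALLOC][14-26 FREE]
Op 6: d = malloc(5) -> d = 14; heap: [0-6 ALLOC][7-13 ALLOC][14-18 ALLOC][19-26 FREE]
Op 7: e = malloc(5) -> e = 19; heap: [0-6 ALLOC][7-13 ALLOC][14-18 ALLOC][19-23 ALLOC][24-26 FREE]
free(e): e = 19 -> block [19-23 ALLOC]; mark free, coalesce with adjacent free neighbors -> [0-6 ALLOC][7-13 ALLOC][14-18 ALLOC][19-26 FREE]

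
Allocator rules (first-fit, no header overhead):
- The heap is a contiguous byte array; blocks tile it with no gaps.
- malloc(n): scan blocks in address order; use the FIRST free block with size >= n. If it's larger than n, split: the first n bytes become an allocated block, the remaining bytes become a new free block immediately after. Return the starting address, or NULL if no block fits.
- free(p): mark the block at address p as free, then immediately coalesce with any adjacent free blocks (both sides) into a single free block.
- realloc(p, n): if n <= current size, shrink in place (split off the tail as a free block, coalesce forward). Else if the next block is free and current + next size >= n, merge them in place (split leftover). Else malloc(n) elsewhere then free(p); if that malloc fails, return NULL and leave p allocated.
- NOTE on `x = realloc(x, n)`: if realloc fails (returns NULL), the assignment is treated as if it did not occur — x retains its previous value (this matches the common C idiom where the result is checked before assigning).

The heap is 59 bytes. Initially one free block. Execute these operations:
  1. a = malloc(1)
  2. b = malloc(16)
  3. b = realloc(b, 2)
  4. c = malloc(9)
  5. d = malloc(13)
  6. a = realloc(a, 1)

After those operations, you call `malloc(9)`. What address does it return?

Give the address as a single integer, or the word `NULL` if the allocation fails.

Op 1: a = malloc(1) -> a = 0; heap: [0-0 ALLOC][1-58 FREE]
Op 2: b = malloc(16) -> b = 1; heap: [0-0 ALLOC][1-16 ALLOC][17-58 FREE]
Op 3: b = realloc(b, 2) -> b = 1; heap: [0-0 ALLOC][1-2 ALLOC][3-58 FREE]
Op 4: c = malloc(9) -> c = 3; heap: [0-0 ALLOC][1-2 ALLOC][3-11 ALLOC][12-58 FREE]
Op 5: d = malloc(13) -> d = 12; heap: [0-0 ALLOC][1-2 ALLOC][3-11 ALLOC][12-24 ALLOC][25-58 FREE]
Op 6: a = realloc(a, 1) -> a = 0; heap: [0-0 ALLOC][1-2 ALLOC][3-11 ALLOC][12-24 ALLOC][25-58 FREE]
malloc(9): first-fit scan over [0-0 ALLOC][1-2 ALLOC][3-11 ALLOC][12-24 ALLOC][25-58 FREE] -> 25

Answer: 25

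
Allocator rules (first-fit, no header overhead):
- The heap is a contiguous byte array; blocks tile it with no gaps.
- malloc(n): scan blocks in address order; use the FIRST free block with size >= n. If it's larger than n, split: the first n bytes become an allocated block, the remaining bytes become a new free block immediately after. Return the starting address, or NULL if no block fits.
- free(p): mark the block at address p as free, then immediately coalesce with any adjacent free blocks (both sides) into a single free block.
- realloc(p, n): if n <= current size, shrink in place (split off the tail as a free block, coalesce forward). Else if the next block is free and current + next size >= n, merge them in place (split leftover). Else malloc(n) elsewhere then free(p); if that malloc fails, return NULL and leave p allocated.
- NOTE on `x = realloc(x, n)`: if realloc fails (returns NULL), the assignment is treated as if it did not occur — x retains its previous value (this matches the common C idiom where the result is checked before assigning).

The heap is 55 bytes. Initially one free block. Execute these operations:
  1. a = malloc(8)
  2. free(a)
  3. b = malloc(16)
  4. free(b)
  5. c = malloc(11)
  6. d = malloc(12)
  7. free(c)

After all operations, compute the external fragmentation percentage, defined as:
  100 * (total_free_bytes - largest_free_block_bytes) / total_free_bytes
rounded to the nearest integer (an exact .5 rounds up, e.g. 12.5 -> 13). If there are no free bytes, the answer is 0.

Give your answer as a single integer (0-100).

Answer: 26

Derivation:
Op 1: a = malloc(8) -> a = 0; heap: [0-7 ALLOC][8-54 FREE]
Op 2: free(a) -> (freed a); heap: [0-54 FREE]
Op 3: b = malloc(16) -> b = 0; heap: [0-15 ALLOC][16-54 FREE]
Op 4: free(b) -> (freed b); heap: [0-54 FREE]
Op 5: c = malloc(11) -> c = 0; heap: [0-10 ALLOC][11-54 FREE]
Op 6: d = malloc(12) -> d = 11; heap: [0-10 ALLOC][11-22 ALLOC][23-54 FREE]
Op 7: free(c) -> (freed c); heap: [0-10 FREE][11-22 ALLOC][23-54 FREE]
Free blocks: [11 32] total_free=43 largest=32 -> 100*(43-32)/43 = 1100/43 ≈ 25.581 -> rounds to 26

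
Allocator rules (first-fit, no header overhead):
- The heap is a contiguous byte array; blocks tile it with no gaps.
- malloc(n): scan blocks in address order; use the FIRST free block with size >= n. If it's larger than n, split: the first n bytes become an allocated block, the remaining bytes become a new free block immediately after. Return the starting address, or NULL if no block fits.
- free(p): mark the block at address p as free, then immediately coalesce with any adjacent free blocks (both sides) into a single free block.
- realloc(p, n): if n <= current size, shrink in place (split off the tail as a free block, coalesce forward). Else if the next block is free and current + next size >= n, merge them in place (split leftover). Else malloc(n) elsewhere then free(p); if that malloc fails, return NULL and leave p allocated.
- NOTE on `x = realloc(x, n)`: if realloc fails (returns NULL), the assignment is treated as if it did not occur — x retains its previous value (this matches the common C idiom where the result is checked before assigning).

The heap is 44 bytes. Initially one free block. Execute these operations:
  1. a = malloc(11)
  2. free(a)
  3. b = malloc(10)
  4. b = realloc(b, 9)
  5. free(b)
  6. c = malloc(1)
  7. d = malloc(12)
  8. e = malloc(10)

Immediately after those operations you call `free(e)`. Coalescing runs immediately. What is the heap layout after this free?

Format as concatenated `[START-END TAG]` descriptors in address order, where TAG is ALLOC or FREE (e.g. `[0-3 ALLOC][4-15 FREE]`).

Op 1: a = malloc(11) -> a = 0; heap: [0-10 ALLOC][11-43 FREE]
Op 2: free(a) -> (freed a); heap: [0-43 FREE]
Op 3: b = malloc(10) -> b = 0; heap: [0-9 ALLOC][10-43 FREE]
Op 4: b = realloc(b, 9) -> b = 0; heap: [0-8 ALLOC][9-43 FREE]
Op 5: free(b) -> (freed b); heap: [0-43 FREE]
Op 6: c = malloc(1) -> c = 0; heap: [0-0 ALLOC][1-43 FREE]
Op 7: d = malloc(12) -> d = 1; heap: [0-0 ALLOC][1-12 ALLOC][13-43 FREE]
Op 8: e = malloc(10) -> e = 13; heap: [0-0 ALLOC][1-12 ALLOC][13-22 ALLOC][23-43 FREE]
free(e): e = 13 -> block [13-22 ALLOC]; mark free, coalesce with adjacent free neighbors -> [0-0 ALLOC][1-12 ALLOC][13-43 FREE]

Answer: [0-0 ALLOC][1-12 ALLOC][13-43 FREE]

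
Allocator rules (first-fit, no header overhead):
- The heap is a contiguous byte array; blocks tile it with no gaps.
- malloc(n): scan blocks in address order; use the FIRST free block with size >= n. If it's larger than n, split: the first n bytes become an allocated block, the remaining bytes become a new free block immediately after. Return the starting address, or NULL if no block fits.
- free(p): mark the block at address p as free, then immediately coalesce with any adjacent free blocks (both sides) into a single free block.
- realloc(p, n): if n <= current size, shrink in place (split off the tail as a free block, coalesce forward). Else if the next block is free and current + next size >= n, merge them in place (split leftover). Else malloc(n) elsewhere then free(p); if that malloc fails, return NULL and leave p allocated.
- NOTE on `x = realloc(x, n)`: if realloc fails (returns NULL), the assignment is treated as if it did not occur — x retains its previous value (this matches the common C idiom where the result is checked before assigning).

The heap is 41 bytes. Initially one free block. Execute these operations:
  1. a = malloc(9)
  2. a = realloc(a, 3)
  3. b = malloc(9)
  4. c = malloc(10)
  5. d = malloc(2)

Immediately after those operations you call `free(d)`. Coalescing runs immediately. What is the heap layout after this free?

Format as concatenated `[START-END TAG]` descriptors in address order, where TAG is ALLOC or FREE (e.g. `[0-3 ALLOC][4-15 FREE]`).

Op 1: a = malloc(9) -> a = 0; heap: [0-8 ALLOC][9-40 FREE]
Op 2: a = realloc(a, 3) -> a = 0; heap: [0-2 ALLOC][3-40 FREE]
Op 3: b = malloc(9) -> b = 3; heap: [0-2 ALLOC][3-11 ALLOC][12-40 FREE]
Op 4: c = malloc(10) -> c = 12; heap: [0-2 ALLOC][3-11 ALLOC][12-21 ALLOC][22-40 FREE]
Op 5: d = malloc(2) -> d = 22; heap: [0-2 ALLOC][3-11 ALLOC][12-21 ALLOC][22-23 ALLOC][24-40 FREE]
free(d): d = 22 -> block [22-23 ALLOC]; mark free, coalesce with adjacent free neighbors -> [0-2 ALLOC][3-11 ALLOC][12-21 ALLOC][22-40 FREE]

Answer: [0-2 ALLOC][3-11 ALLOC][12-21 ALLOC][22-40 FREE]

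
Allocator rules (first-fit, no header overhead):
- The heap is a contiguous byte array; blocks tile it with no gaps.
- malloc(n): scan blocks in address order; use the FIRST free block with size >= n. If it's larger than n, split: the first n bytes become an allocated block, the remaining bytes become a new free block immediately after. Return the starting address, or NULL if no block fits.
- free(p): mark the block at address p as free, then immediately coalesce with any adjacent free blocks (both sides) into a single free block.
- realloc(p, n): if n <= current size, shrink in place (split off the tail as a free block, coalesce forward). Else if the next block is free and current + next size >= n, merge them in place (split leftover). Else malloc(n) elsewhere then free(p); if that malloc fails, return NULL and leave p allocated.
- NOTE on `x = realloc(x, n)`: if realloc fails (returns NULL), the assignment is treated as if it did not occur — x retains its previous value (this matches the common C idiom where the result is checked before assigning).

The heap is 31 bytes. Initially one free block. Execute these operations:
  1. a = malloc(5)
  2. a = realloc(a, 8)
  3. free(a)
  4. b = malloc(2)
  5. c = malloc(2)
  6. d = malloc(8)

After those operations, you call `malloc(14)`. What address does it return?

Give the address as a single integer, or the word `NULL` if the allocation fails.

Op 1: a = malloc(5) -> a = 0; heap: [0-4 ALLOC][5-30 FREE]
Op 2: a = realloc(a, 8) -> a = 0; heap: [0-7 ALLOC][8-30 FREE]
Op 3: free(a) -> (freed a); heap: [0-30 FREE]
Op 4: b = malloc(2) -> b = 0; heap: [0-1 ALLOC][2-30 FREE]
Op 5: c = malloc(2) -> c = 2; heap: [0-1 ALLOC][2-3 ALLOC][4-30 FREE]
Op 6: d = malloc(8) -> d = 4; heap: [0-1 ALLOC][2-3 ALLOC][4-11 ALLOC][12-30 FREE]
malloc(14): first-fit scan over [0-1 ALLOC][2-3 ALLOC][4-11 ALLOC][12-30 FREE] -> 12

Answer: 12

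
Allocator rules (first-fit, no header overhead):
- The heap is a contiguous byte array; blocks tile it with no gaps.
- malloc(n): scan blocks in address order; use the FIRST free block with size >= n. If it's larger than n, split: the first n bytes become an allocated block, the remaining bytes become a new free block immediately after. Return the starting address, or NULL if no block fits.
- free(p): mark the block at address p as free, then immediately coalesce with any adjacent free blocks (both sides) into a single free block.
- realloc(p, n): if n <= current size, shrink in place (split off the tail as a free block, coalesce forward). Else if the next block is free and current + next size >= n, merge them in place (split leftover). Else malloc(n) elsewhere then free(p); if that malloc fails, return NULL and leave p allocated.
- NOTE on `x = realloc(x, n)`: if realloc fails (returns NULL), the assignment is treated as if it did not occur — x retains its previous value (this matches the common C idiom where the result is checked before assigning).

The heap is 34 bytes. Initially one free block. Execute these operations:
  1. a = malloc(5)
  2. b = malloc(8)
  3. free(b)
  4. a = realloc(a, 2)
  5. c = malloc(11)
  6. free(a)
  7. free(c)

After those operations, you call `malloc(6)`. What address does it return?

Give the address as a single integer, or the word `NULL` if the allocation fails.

Op 1: a = malloc(5) -> a = 0; heap: [0-4 ALLOC][5-33 FREE]
Op 2: b = malloc(8) -> b = 5; heap: [0-4 ALLOC][5-12 ALLOC][13-33 FREE]
Op 3: free(b) -> (freed b); heap: [0-4 ALLOC][5-33 FREE]
Op 4: a = realloc(a, 2) -> a = 0; heap: [0-1 ALLOC][2-33 FREE]
Op 5: c = malloc(11) -> c = 2; heap: [0-1 ALLOC][2-12 ALLOC][13-33 FREE]
Op 6: free(a) -> (freed a); heap: [0-1 FREE][2-12 ALLOC][13-33 FREE]
Op 7: free(c) -> (freed c); heap: [0-33 FREE]
malloc(6): first-fit scan over [0-33 FREE] -> 0

Answer: 0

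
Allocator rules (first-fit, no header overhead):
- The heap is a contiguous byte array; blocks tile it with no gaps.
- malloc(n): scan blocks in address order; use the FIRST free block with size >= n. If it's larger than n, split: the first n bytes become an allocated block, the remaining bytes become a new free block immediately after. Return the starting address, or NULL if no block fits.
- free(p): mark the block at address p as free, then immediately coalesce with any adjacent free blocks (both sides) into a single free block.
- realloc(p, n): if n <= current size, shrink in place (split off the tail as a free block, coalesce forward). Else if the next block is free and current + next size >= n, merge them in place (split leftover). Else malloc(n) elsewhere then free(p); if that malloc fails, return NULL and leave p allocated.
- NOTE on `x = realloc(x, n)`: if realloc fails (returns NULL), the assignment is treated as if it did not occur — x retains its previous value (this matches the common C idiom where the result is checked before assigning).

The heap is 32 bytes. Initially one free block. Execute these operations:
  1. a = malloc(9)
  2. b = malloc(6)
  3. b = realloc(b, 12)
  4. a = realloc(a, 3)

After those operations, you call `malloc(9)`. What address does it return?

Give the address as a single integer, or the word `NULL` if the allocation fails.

Answer: 21

Derivation:
Op 1: a = malloc(9) -> a = 0; heap: [0-8 ALLOC][9-31 FREE]
Op 2: b = malloc(6) -> b = 9; heap: [0-8 ALLOC][9-14 ALLOC][15-31 FREE]
Op 3: b = realloc(b, 12) -> b = 9; heap: [0-8 ALLOC][9-20 ALLOC][21-31 FREE]
Op 4: a = realloc(a, 3) -> a = 0; heap: [0-2 ALLOC][3-8 FREE][9-20 ALLOC][21-31 FREE]
malloc(9): first-fit scan over [0-2 ALLOC][3-8 FREE][9-20 ALLOC][21-31 FREE] -> 21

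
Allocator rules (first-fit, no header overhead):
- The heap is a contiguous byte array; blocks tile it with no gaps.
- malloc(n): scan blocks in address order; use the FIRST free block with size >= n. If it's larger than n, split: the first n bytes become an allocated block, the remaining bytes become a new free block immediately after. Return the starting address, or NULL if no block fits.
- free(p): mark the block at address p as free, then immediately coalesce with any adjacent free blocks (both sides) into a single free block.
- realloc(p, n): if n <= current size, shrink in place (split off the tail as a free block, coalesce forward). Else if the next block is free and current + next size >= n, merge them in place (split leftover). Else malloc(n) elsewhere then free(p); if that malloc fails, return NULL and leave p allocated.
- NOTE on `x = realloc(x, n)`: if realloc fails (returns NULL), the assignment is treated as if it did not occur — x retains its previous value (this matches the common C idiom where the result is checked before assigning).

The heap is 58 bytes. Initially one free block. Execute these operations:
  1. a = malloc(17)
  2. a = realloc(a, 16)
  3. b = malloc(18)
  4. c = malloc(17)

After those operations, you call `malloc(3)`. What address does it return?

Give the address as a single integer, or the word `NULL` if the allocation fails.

Op 1: a = malloc(17) -> a = 0; heap: [0-16 ALLOC][17-57 FREE]
Op 2: a = realloc(a, 16) -> a = 0; heap: [0-15 ALLOC][16-57 FREE]
Op 3: b = malloc(18) -> b = 16; heap: [0-15 ALLOC][16-33 ALLOC][34-57 FREE]
Op 4: c = malloc(17) -> c = 34; heap: [0-15 ALLOC][16-33 ALLOC][34-50 ALLOC][51-57 FREE]
malloc(3): first-fit scan over [0-15 ALLOC][16-33 ALLOC][34-50 ALLOC][51-57 FREE] -> 51

Answer: 51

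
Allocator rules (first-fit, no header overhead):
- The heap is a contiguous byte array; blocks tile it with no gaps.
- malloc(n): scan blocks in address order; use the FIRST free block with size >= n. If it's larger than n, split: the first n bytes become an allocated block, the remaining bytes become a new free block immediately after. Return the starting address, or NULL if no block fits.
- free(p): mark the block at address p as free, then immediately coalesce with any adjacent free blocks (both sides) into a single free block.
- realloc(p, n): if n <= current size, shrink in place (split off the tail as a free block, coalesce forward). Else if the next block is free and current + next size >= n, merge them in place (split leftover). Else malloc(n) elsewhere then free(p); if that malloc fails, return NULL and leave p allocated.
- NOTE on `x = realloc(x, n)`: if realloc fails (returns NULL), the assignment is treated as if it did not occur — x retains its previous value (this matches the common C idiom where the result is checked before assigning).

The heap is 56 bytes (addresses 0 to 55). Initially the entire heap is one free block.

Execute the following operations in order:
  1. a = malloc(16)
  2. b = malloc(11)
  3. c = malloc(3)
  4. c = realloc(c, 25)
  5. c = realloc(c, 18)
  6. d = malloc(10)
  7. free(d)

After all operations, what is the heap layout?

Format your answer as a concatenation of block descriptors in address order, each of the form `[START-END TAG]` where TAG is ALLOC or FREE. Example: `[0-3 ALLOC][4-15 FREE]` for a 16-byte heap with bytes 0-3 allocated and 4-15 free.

Op 1: a = malloc(16) -> a = 0; heap: [0-15 ALLOC][16-55 FREE]
Op 2: b = malloc(11) -> b = 16; heap: [0-15 ALLOC][16-26 ALLOC][27-55 FREE]
Op 3: c = malloc(3) -> c = 27; heap: [0-15 ALLOC][16-26 ALLOC][27-29 ALLOC][30-55 FREE]
Op 4: c = realloc(c, 25) -> c = 27; heap: [0-15 ALLOC][16-26 ALLOC][27-51 ALLOC][52-55 FREE]
Op 5: c = realloc(c, 18) -> c = 27; heap: [0-15 ALLOC][16-26 ALLOC][27-44 ALLOC][45-55 FREE]
Op 6: d = malloc(10) -> d = 45; heap: [0-15 ALLOC][16-26 ALLOC][27-44 ALLOC][45-54 ALLOC][55-55 FREE]
Op 7: free(d) -> (freed d); heap: [0-15 ALLOC][16-26 ALLOC][27-44 ALLOC][45-55 FREE]

Answer: [0-15 ALLOC][16-26 ALLOC][27-44 ALLOC][45-55 FREE]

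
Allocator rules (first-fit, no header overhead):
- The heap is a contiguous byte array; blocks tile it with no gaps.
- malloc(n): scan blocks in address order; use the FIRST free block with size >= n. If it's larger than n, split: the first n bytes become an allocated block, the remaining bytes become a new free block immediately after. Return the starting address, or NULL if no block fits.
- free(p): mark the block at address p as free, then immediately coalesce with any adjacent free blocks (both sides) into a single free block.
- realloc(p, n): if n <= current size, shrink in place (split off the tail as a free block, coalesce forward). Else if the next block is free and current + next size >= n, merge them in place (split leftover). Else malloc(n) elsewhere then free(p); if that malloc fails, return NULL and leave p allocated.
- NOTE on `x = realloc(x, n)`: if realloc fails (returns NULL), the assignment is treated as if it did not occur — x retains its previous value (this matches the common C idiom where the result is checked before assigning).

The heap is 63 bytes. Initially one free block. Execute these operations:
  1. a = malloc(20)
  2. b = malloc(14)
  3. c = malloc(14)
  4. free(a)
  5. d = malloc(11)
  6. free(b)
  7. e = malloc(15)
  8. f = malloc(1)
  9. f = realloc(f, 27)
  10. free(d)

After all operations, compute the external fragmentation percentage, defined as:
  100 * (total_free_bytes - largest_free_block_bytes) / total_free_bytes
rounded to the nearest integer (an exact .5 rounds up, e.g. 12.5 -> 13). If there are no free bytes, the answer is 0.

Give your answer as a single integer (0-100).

Answer: 55

Derivation:
Op 1: a = malloc(20) -> a = 0; heap: [0-19 ALLOC][20-62 FREE]
Op 2: b = malloc(14) -> b = 20; heap: [0-19 ALLOC][20-33 ALLOC][34-62 FREE]
Op 3: c = malloc(14) -> c = 34; heap: [0-19 ALLOC][20-33 ALLOC][34-47 ALLOC][48-62 FREE]
Op 4: free(a) -> (freed a); heap: [0-19 FREE][20-33 ALLOC][34-47 ALLOC][48-62 FREE]
Op 5: d = malloc(11) -> d = 0; heap: [0-10 ALLOC][11-19 FREE][20-33 ALLOC][34-47 ALLOC][48-62 FREE]
Op 6: free(b) -> (freed b); heap: [0-10 ALLOC][11-33 FREE][34-47 ALLOC][48-62 FREE]
Op 7: e = malloc(15) -> e = 11; heap: [0-10 ALLOC][11-25 ALLOC][26-33 FREE][34-47 ALLOC][48-62 FREE]
Op 8: f = malloc(1) -> f = 26; heap: [0-10 ALLOC][11-25 ALLOC][26-26 ALLOC][27-33 FREE][34-47 ALLOC][48-62 FREE]
Op 9: f = realloc(f, 27) -> NULL (f unchanged); heap: [0-10 ALLOC][11-25 ALLOC][26-26 ALLOC][27-33 FREE][34-47 ALLOC][48-62 FREE]
Op 10: free(d) -> (freed d); heap: [0-10 FREE][11-25 ALLOC][26-26 ALLOC][27-33 FREE][34-47 ALLOC][48-62 FREE]
Free blocks: [11 7 15] total_free=33 largest=15 -> 100*(33-15)/33 = 1800/33 ≈ 54.545 -> rounds to 55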